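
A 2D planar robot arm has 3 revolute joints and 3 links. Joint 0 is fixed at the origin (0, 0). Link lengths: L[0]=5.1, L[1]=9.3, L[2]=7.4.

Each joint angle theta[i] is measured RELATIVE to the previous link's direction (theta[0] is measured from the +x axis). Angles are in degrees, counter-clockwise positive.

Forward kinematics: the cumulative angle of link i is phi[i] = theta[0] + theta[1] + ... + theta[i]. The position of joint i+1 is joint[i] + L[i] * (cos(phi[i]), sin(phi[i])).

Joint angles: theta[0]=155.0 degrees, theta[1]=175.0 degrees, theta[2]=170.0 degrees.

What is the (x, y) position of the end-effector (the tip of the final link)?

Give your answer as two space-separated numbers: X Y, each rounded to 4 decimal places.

joint[0] = (0.0000, 0.0000)  (base)
link 0: phi[0] = 155 = 155 deg
  cos(155 deg) = -0.9063, sin(155 deg) = 0.4226
  joint[1] = (0.0000, 0.0000) + 5.1 * (-0.9063, 0.4226) = (0.0000 + -4.6222, 0.0000 + 2.1554) = (-4.6222, 2.1554)
link 1: phi[1] = 155 + 175 = 330 deg
  cos(330 deg) = 0.8660, sin(330 deg) = -0.5000
  joint[2] = (-4.6222, 2.1554) + 9.3 * (0.8660, -0.5000) = (-4.6222 + 8.0540, 2.1554 + -4.6500) = (3.4319, -2.4946)
link 2: phi[2] = 155 + 175 + 170 = 500 deg
  cos(500 deg) = -0.7660, sin(500 deg) = 0.6428
  joint[3] = (3.4319, -2.4946) + 7.4 * (-0.7660, 0.6428) = (3.4319 + -5.6687, -2.4946 + 4.7566) = (-2.2369, 2.2620)
End effector: (-2.2369, 2.2620)

Answer: -2.2369 2.2620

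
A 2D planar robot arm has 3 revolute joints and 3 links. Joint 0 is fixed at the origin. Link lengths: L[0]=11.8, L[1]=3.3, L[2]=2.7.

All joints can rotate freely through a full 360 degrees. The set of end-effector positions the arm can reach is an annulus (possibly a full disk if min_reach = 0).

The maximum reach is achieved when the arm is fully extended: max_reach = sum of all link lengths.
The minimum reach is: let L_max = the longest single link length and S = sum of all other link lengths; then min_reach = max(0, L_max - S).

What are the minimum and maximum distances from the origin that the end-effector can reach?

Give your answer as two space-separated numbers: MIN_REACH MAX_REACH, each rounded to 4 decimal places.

Answer: 5.8000 17.8000

Derivation:
Link lengths: [11.8, 3.3, 2.7]
max_reach = 11.8 + 3.3 + 2.7 = 17.8
L_max = max([11.8, 3.3, 2.7]) = 11.8
S (sum of others) = 17.8 - 11.8 = 6
min_reach = max(0, 11.8 - 6) = max(0, 5.8) = 5.8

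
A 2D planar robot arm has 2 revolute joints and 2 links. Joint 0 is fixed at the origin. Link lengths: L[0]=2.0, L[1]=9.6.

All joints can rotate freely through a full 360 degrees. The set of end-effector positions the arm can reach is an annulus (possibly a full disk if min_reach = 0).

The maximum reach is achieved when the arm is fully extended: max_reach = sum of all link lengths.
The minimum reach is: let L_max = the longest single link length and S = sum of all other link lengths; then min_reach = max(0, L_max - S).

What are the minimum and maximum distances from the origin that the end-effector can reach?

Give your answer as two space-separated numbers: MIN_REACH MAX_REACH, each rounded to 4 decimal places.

Link lengths: [2.0, 9.6]
max_reach = 2 + 9.6 = 11.6
L_max = max([2.0, 9.6]) = 9.6
S (sum of others) = 11.6 - 9.6 = 2
min_reach = max(0, 9.6 - 2) = max(0, 7.6) = 7.6

Answer: 7.6000 11.6000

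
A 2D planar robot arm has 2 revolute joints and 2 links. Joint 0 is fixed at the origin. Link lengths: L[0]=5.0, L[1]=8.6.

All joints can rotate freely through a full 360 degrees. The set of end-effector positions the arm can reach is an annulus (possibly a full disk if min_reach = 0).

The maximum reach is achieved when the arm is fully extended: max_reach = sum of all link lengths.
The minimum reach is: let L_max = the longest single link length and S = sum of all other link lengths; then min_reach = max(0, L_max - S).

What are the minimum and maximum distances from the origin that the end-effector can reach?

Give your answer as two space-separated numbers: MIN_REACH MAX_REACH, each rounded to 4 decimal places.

Link lengths: [5.0, 8.6]
max_reach = 5 + 8.6 = 13.6
L_max = max([5.0, 8.6]) = 8.6
S (sum of others) = 13.6 - 8.6 = 5
min_reach = max(0, 8.6 - 5) = max(0, 3.6) = 3.6

Answer: 3.6000 13.6000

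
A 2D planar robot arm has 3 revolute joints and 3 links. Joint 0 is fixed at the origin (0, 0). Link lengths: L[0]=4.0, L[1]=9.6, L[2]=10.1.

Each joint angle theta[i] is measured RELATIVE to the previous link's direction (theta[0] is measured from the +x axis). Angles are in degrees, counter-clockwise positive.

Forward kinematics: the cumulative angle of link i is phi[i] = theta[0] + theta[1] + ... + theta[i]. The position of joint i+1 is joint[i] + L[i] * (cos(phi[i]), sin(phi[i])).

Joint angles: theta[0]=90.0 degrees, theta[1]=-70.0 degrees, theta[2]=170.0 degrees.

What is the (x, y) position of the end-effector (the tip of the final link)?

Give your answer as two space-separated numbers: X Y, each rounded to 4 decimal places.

Answer: -0.9255 5.5295

Derivation:
joint[0] = (0.0000, 0.0000)  (base)
link 0: phi[0] = 90 = 90 deg
  cos(90 deg) = 0.0000, sin(90 deg) = 1.0000
  joint[1] = (0.0000, 0.0000) + 4 * (0.0000, 1.0000) = (0.0000 + 0.0000, 0.0000 + 4.0000) = (0.0000, 4.0000)
link 1: phi[1] = 90 + -70 = 20 deg
  cos(20 deg) = 0.9397, sin(20 deg) = 0.3420
  joint[2] = (0.0000, 4.0000) + 9.6 * (0.9397, 0.3420) = (0.0000 + 9.0210, 4.0000 + 3.2834) = (9.0210, 7.2834)
link 2: phi[2] = 90 + -70 + 170 = 190 deg
  cos(190 deg) = -0.9848, sin(190 deg) = -0.1736
  joint[3] = (9.0210, 7.2834) + 10.1 * (-0.9848, -0.1736) = (9.0210 + -9.9466, 7.2834 + -1.7538) = (-0.9255, 5.5295)
End effector: (-0.9255, 5.5295)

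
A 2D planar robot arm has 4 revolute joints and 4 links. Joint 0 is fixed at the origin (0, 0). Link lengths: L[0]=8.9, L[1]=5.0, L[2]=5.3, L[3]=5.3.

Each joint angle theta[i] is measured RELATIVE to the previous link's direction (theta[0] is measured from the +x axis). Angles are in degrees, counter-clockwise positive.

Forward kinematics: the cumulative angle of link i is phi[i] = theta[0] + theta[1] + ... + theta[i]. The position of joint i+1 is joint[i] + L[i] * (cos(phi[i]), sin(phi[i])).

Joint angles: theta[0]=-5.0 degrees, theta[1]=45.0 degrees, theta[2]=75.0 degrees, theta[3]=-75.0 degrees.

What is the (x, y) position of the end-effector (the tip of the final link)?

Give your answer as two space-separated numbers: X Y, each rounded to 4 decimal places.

Answer: 14.5165 10.6485

Derivation:
joint[0] = (0.0000, 0.0000)  (base)
link 0: phi[0] = -5 = -5 deg
  cos(-5 deg) = 0.9962, sin(-5 deg) = -0.0872
  joint[1] = (0.0000, 0.0000) + 8.9 * (0.9962, -0.0872) = (0.0000 + 8.8661, 0.0000 + -0.7757) = (8.8661, -0.7757)
link 1: phi[1] = -5 + 45 = 40 deg
  cos(40 deg) = 0.7660, sin(40 deg) = 0.6428
  joint[2] = (8.8661, -0.7757) + 5 * (0.7660, 0.6428) = (8.8661 + 3.8302, -0.7757 + 3.2139) = (12.6964, 2.4383)
link 2: phi[2] = -5 + 45 + 75 = 115 deg
  cos(115 deg) = -0.4226, sin(115 deg) = 0.9063
  joint[3] = (12.6964, 2.4383) + 5.3 * (-0.4226, 0.9063) = (12.6964 + -2.2399, 2.4383 + 4.8034) = (10.4565, 7.2417)
link 3: phi[3] = -5 + 45 + 75 + -75 = 40 deg
  cos(40 deg) = 0.7660, sin(40 deg) = 0.6428
  joint[4] = (10.4565, 7.2417) + 5.3 * (0.7660, 0.6428) = (10.4565 + 4.0600, 7.2417 + 3.4068) = (14.5165, 10.6485)
End effector: (14.5165, 10.6485)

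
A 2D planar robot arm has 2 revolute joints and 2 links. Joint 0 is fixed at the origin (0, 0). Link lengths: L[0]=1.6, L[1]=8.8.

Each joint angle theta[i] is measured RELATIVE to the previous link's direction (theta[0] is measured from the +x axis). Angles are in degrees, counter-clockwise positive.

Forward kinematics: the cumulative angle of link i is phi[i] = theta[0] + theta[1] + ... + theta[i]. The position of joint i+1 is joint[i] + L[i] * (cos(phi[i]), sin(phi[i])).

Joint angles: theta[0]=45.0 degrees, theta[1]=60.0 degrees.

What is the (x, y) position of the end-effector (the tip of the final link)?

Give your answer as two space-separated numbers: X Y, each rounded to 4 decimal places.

joint[0] = (0.0000, 0.0000)  (base)
link 0: phi[0] = 45 = 45 deg
  cos(45 deg) = 0.7071, sin(45 deg) = 0.7071
  joint[1] = (0.0000, 0.0000) + 1.6 * (0.7071, 0.7071) = (0.0000 + 1.1314, 0.0000 + 1.1314) = (1.1314, 1.1314)
link 1: phi[1] = 45 + 60 = 105 deg
  cos(105 deg) = -0.2588, sin(105 deg) = 0.9659
  joint[2] = (1.1314, 1.1314) + 8.8 * (-0.2588, 0.9659) = (1.1314 + -2.2776, 1.1314 + 8.5001) = (-1.1462, 9.6315)
End effector: (-1.1462, 9.6315)

Answer: -1.1462 9.6315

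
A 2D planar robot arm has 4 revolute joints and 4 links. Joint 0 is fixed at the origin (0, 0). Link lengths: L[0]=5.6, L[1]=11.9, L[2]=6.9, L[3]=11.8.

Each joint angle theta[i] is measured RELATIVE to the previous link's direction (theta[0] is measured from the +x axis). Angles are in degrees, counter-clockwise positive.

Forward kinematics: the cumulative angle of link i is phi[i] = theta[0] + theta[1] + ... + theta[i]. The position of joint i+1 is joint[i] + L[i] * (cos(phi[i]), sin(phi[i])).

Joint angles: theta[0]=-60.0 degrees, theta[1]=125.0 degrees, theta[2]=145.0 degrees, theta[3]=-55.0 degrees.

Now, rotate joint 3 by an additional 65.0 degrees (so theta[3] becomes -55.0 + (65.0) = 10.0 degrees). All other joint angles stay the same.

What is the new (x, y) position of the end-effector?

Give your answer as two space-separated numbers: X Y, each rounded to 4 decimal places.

joint[0] = (0.0000, 0.0000)  (base)
link 0: phi[0] = -60 = -60 deg
  cos(-60 deg) = 0.5000, sin(-60 deg) = -0.8660
  joint[1] = (0.0000, 0.0000) + 5.6 * (0.5000, -0.8660) = (0.0000 + 2.8000, 0.0000 + -4.8497) = (2.8000, -4.8497)
link 1: phi[1] = -60 + 125 = 65 deg
  cos(65 deg) = 0.4226, sin(65 deg) = 0.9063
  joint[2] = (2.8000, -4.8497) + 11.9 * (0.4226, 0.9063) = (2.8000 + 5.0292, -4.8497 + 10.7851) = (7.8292, 5.9353)
link 2: phi[2] = -60 + 125 + 145 = 210 deg
  cos(210 deg) = -0.8660, sin(210 deg) = -0.5000
  joint[3] = (7.8292, 5.9353) + 6.9 * (-0.8660, -0.5000) = (7.8292 + -5.9756, 5.9353 + -3.4500) = (1.8536, 2.4853)
link 3: phi[3] = -60 + 125 + 145 + 10 = 220 deg
  cos(220 deg) = -0.7660, sin(220 deg) = -0.6428
  joint[4] = (1.8536, 2.4853) + 11.8 * (-0.7660, -0.6428) = (1.8536 + -9.0393, 2.4853 + -7.5849) = (-7.1857, -5.0996)
End effector: (-7.1857, -5.0996)

Answer: -7.1857 -5.0996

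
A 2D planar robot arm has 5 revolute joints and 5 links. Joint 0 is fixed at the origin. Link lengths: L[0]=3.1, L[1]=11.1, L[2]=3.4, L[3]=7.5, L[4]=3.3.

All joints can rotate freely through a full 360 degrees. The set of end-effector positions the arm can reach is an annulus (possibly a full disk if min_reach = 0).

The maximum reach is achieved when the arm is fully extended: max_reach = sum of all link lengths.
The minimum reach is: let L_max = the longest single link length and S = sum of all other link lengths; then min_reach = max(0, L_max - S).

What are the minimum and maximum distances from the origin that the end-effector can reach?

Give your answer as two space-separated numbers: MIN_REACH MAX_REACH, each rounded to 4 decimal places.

Answer: 0.0000 28.4000

Derivation:
Link lengths: [3.1, 11.1, 3.4, 7.5, 3.3]
max_reach = 3.1 + 11.1 + 3.4 + 7.5 + 3.3 = 28.4
L_max = max([3.1, 11.1, 3.4, 7.5, 3.3]) = 11.1
S (sum of others) = 28.4 - 11.1 = 17.3
min_reach = max(0, 11.1 - 17.3) = max(0, -6.2) = 0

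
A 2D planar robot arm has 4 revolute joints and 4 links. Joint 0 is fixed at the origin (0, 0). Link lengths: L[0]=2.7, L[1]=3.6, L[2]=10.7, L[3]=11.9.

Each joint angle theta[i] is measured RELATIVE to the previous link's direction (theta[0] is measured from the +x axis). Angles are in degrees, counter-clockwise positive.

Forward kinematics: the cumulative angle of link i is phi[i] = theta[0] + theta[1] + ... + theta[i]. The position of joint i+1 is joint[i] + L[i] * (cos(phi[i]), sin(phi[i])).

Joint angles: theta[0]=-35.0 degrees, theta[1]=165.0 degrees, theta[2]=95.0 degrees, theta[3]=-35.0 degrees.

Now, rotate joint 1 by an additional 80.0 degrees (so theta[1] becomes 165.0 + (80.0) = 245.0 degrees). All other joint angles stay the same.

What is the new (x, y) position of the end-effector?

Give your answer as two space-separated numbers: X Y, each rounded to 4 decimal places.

Answer: 5.2313 -24.0136

Derivation:
joint[0] = (0.0000, 0.0000)  (base)
link 0: phi[0] = -35 = -35 deg
  cos(-35 deg) = 0.8192, sin(-35 deg) = -0.5736
  joint[1] = (0.0000, 0.0000) + 2.7 * (0.8192, -0.5736) = (0.0000 + 2.2117, 0.0000 + -1.5487) = (2.2117, -1.5487)
link 1: phi[1] = -35 + 245 = 210 deg
  cos(210 deg) = -0.8660, sin(210 deg) = -0.5000
  joint[2] = (2.2117, -1.5487) + 3.6 * (-0.8660, -0.5000) = (2.2117 + -3.1177, -1.5487 + -1.8000) = (-0.9060, -3.3487)
link 2: phi[2] = -35 + 245 + 95 = 305 deg
  cos(305 deg) = 0.5736, sin(305 deg) = -0.8192
  joint[3] = (-0.9060, -3.3487) + 10.7 * (0.5736, -0.8192) = (-0.9060 + 6.1373, -3.3487 + -8.7649) = (5.2313, -12.1136)
link 3: phi[3] = -35 + 245 + 95 + -35 = 270 deg
  cos(270 deg) = -0.0000, sin(270 deg) = -1.0000
  joint[4] = (5.2313, -12.1136) + 11.9 * (-0.0000, -1.0000) = (5.2313 + -0.0000, -12.1136 + -11.9000) = (5.2313, -24.0136)
End effector: (5.2313, -24.0136)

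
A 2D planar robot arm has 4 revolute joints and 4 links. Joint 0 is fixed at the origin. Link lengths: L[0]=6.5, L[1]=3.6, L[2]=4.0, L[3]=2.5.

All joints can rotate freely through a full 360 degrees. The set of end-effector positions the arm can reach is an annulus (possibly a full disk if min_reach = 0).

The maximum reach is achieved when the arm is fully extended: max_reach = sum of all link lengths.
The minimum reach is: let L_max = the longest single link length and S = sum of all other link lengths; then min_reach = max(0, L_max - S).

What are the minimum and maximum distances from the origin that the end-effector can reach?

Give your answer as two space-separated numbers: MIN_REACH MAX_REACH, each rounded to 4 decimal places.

Link lengths: [6.5, 3.6, 4.0, 2.5]
max_reach = 6.5 + 3.6 + 4 + 2.5 = 16.6
L_max = max([6.5, 3.6, 4.0, 2.5]) = 6.5
S (sum of others) = 16.6 - 6.5 = 10.1
min_reach = max(0, 6.5 - 10.1) = max(0, -3.6) = 0

Answer: 0.0000 16.6000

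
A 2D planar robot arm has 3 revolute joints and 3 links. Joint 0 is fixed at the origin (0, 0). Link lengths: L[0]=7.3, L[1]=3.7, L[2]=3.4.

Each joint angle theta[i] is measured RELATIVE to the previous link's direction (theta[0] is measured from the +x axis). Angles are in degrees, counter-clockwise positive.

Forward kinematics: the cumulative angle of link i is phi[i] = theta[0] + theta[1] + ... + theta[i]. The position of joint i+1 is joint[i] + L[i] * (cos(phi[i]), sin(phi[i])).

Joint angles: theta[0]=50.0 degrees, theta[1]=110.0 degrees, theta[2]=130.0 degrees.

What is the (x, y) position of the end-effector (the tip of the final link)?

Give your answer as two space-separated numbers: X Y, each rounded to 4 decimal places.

joint[0] = (0.0000, 0.0000)  (base)
link 0: phi[0] = 50 = 50 deg
  cos(50 deg) = 0.6428, sin(50 deg) = 0.7660
  joint[1] = (0.0000, 0.0000) + 7.3 * (0.6428, 0.7660) = (0.0000 + 4.6923, 0.0000 + 5.5921) = (4.6923, 5.5921)
link 1: phi[1] = 50 + 110 = 160 deg
  cos(160 deg) = -0.9397, sin(160 deg) = 0.3420
  joint[2] = (4.6923, 5.5921) + 3.7 * (-0.9397, 0.3420) = (4.6923 + -3.4769, 5.5921 + 1.2655) = (1.2155, 6.8576)
link 2: phi[2] = 50 + 110 + 130 = 290 deg
  cos(290 deg) = 0.3420, sin(290 deg) = -0.9397
  joint[3] = (1.2155, 6.8576) + 3.4 * (0.3420, -0.9397) = (1.2155 + 1.1629, 6.8576 + -3.1950) = (2.3784, 3.6626)
End effector: (2.3784, 3.6626)

Answer: 2.3784 3.6626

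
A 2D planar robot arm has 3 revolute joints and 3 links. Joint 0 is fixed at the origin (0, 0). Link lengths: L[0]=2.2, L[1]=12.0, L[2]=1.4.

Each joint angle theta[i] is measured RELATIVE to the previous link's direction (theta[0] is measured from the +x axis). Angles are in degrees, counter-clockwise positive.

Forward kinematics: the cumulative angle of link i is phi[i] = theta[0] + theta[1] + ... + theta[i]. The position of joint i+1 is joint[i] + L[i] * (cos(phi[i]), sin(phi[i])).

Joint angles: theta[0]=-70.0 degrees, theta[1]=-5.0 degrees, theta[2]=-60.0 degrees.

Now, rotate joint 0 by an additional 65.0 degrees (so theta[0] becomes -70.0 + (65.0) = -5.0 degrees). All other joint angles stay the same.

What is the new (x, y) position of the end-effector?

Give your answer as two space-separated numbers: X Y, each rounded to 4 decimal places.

Answer: 14.4881 -3.5911

Derivation:
joint[0] = (0.0000, 0.0000)  (base)
link 0: phi[0] = -5 = -5 deg
  cos(-5 deg) = 0.9962, sin(-5 deg) = -0.0872
  joint[1] = (0.0000, 0.0000) + 2.2 * (0.9962, -0.0872) = (0.0000 + 2.1916, 0.0000 + -0.1917) = (2.1916, -0.1917)
link 1: phi[1] = -5 + -5 = -10 deg
  cos(-10 deg) = 0.9848, sin(-10 deg) = -0.1736
  joint[2] = (2.1916, -0.1917) + 12 * (0.9848, -0.1736) = (2.1916 + 11.8177, -0.1917 + -2.0838) = (14.0093, -2.2755)
link 2: phi[2] = -5 + -5 + -60 = -70 deg
  cos(-70 deg) = 0.3420, sin(-70 deg) = -0.9397
  joint[3] = (14.0093, -2.2755) + 1.4 * (0.3420, -0.9397) = (14.0093 + 0.4788, -2.2755 + -1.3156) = (14.4881, -3.5911)
End effector: (14.4881, -3.5911)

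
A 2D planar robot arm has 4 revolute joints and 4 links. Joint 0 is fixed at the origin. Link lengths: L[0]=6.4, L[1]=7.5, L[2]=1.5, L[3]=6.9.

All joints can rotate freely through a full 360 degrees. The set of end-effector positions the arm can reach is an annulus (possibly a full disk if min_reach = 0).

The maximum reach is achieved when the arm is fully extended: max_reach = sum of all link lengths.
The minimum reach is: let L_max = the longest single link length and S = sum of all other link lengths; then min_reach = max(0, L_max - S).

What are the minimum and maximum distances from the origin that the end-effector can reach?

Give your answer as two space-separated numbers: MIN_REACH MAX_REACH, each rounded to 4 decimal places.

Link lengths: [6.4, 7.5, 1.5, 6.9]
max_reach = 6.4 + 7.5 + 1.5 + 6.9 = 22.3
L_max = max([6.4, 7.5, 1.5, 6.9]) = 7.5
S (sum of others) = 22.3 - 7.5 = 14.8
min_reach = max(0, 7.5 - 14.8) = max(0, -7.3) = 0

Answer: 0.0000 22.3000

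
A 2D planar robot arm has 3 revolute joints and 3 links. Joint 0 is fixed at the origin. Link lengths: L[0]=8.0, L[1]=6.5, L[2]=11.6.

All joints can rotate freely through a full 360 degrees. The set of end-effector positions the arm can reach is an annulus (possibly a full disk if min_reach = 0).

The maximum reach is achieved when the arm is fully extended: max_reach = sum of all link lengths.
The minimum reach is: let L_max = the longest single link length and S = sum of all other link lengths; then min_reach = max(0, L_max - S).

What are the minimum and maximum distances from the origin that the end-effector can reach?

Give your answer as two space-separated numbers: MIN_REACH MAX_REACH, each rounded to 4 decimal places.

Answer: 0.0000 26.1000

Derivation:
Link lengths: [8.0, 6.5, 11.6]
max_reach = 8 + 6.5 + 11.6 = 26.1
L_max = max([8.0, 6.5, 11.6]) = 11.6
S (sum of others) = 26.1 - 11.6 = 14.5
min_reach = max(0, 11.6 - 14.5) = max(0, -2.9) = 0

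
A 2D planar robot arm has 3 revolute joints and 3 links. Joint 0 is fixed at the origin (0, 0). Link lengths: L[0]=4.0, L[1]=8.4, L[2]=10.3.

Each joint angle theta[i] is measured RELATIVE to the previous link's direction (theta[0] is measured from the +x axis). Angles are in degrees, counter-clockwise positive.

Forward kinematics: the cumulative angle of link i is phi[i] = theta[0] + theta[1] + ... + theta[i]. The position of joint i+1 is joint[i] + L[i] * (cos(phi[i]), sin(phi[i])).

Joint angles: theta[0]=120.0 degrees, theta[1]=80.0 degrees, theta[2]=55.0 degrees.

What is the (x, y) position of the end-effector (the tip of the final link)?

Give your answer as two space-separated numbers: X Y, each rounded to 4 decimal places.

joint[0] = (0.0000, 0.0000)  (base)
link 0: phi[0] = 120 = 120 deg
  cos(120 deg) = -0.5000, sin(120 deg) = 0.8660
  joint[1] = (0.0000, 0.0000) + 4 * (-0.5000, 0.8660) = (0.0000 + -2.0000, 0.0000 + 3.4641) = (-2.0000, 3.4641)
link 1: phi[1] = 120 + 80 = 200 deg
  cos(200 deg) = -0.9397, sin(200 deg) = -0.3420
  joint[2] = (-2.0000, 3.4641) + 8.4 * (-0.9397, -0.3420) = (-2.0000 + -7.8934, 3.4641 + -2.8730) = (-9.8934, 0.5911)
link 2: phi[2] = 120 + 80 + 55 = 255 deg
  cos(255 deg) = -0.2588, sin(255 deg) = -0.9659
  joint[3] = (-9.8934, 0.5911) + 10.3 * (-0.2588, -0.9659) = (-9.8934 + -2.6658, 0.5911 + -9.9490) = (-12.5593, -9.3579)
End effector: (-12.5593, -9.3579)

Answer: -12.5593 -9.3579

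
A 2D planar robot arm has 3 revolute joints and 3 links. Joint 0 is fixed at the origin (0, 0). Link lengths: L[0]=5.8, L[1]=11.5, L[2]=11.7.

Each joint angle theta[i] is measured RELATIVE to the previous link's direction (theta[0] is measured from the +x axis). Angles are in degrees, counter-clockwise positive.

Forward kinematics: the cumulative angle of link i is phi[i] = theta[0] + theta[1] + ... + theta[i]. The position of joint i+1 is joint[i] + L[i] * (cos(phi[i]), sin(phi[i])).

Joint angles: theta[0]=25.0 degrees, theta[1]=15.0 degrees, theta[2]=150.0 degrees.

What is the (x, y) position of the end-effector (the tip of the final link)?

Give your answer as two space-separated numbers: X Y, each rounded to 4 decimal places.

Answer: 2.5438 7.8116

Derivation:
joint[0] = (0.0000, 0.0000)  (base)
link 0: phi[0] = 25 = 25 deg
  cos(25 deg) = 0.9063, sin(25 deg) = 0.4226
  joint[1] = (0.0000, 0.0000) + 5.8 * (0.9063, 0.4226) = (0.0000 + 5.2566, 0.0000 + 2.4512) = (5.2566, 2.4512)
link 1: phi[1] = 25 + 15 = 40 deg
  cos(40 deg) = 0.7660, sin(40 deg) = 0.6428
  joint[2] = (5.2566, 2.4512) + 11.5 * (0.7660, 0.6428) = (5.2566 + 8.8095, 2.4512 + 7.3921) = (14.0661, 9.8432)
link 2: phi[2] = 25 + 15 + 150 = 190 deg
  cos(190 deg) = -0.9848, sin(190 deg) = -0.1736
  joint[3] = (14.0661, 9.8432) + 11.7 * (-0.9848, -0.1736) = (14.0661 + -11.5223, 9.8432 + -2.0317) = (2.5438, 7.8116)
End effector: (2.5438, 7.8116)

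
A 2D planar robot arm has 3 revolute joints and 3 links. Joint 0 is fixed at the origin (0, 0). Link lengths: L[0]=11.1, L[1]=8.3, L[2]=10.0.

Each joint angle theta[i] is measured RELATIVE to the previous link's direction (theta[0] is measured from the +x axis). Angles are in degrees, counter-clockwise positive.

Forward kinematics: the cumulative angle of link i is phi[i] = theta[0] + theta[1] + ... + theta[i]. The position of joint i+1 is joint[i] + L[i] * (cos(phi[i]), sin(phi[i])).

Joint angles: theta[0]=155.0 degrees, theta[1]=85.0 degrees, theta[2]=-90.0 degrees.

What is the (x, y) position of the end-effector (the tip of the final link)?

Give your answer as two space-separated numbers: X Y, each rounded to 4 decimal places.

Answer: -22.8703 2.5031

Derivation:
joint[0] = (0.0000, 0.0000)  (base)
link 0: phi[0] = 155 = 155 deg
  cos(155 deg) = -0.9063, sin(155 deg) = 0.4226
  joint[1] = (0.0000, 0.0000) + 11.1 * (-0.9063, 0.4226) = (0.0000 + -10.0600, 0.0000 + 4.6911) = (-10.0600, 4.6911)
link 1: phi[1] = 155 + 85 = 240 deg
  cos(240 deg) = -0.5000, sin(240 deg) = -0.8660
  joint[2] = (-10.0600, 4.6911) + 8.3 * (-0.5000, -0.8660) = (-10.0600 + -4.1500, 4.6911 + -7.1880) = (-14.2100, -2.4969)
link 2: phi[2] = 155 + 85 + -90 = 150 deg
  cos(150 deg) = -0.8660, sin(150 deg) = 0.5000
  joint[3] = (-14.2100, -2.4969) + 10 * (-0.8660, 0.5000) = (-14.2100 + -8.6603, -2.4969 + 5.0000) = (-22.8703, 2.5031)
End effector: (-22.8703, 2.5031)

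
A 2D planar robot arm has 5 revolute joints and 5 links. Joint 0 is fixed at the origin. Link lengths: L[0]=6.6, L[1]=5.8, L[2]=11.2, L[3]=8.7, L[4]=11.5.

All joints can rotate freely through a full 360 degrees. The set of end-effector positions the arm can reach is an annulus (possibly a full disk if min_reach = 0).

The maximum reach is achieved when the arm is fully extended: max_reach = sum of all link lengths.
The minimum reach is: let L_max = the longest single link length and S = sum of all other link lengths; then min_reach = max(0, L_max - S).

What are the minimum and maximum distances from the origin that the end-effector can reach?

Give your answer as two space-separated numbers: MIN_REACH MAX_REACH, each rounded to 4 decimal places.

Link lengths: [6.6, 5.8, 11.2, 8.7, 11.5]
max_reach = 6.6 + 5.8 + 11.2 + 8.7 + 11.5 = 43.8
L_max = max([6.6, 5.8, 11.2, 8.7, 11.5]) = 11.5
S (sum of others) = 43.8 - 11.5 = 32.3
min_reach = max(0, 11.5 - 32.3) = max(0, -20.8) = 0

Answer: 0.0000 43.8000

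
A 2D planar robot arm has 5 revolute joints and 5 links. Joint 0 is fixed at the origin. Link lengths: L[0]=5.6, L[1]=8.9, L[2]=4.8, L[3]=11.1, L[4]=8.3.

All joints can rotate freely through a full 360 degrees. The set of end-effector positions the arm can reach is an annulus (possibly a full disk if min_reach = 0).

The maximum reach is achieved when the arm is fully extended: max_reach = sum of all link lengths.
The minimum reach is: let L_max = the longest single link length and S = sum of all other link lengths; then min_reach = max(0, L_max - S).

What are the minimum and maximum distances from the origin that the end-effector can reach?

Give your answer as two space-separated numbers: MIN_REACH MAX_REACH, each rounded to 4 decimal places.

Answer: 0.0000 38.7000

Derivation:
Link lengths: [5.6, 8.9, 4.8, 11.1, 8.3]
max_reach = 5.6 + 8.9 + 4.8 + 11.1 + 8.3 = 38.7
L_max = max([5.6, 8.9, 4.8, 11.1, 8.3]) = 11.1
S (sum of others) = 38.7 - 11.1 = 27.6
min_reach = max(0, 11.1 - 27.6) = max(0, -16.5) = 0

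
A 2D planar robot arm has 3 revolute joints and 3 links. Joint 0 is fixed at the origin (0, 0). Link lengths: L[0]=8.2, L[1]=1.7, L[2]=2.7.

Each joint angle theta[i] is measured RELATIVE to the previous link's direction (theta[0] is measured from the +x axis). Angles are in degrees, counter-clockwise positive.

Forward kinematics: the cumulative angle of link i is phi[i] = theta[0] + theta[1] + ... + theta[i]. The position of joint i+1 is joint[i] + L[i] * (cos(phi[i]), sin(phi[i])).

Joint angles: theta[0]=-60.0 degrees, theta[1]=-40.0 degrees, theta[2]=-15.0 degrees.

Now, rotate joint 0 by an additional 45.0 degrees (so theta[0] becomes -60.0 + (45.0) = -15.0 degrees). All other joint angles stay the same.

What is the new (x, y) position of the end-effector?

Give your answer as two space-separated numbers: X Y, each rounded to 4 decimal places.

joint[0] = (0.0000, 0.0000)  (base)
link 0: phi[0] = -15 = -15 deg
  cos(-15 deg) = 0.9659, sin(-15 deg) = -0.2588
  joint[1] = (0.0000, 0.0000) + 8.2 * (0.9659, -0.2588) = (0.0000 + 7.9206, 0.0000 + -2.1223) = (7.9206, -2.1223)
link 1: phi[1] = -15 + -40 = -55 deg
  cos(-55 deg) = 0.5736, sin(-55 deg) = -0.8192
  joint[2] = (7.9206, -2.1223) + 1.7 * (0.5736, -0.8192) = (7.9206 + 0.9751, -2.1223 + -1.3926) = (8.8957, -3.5149)
link 2: phi[2] = -15 + -40 + -15 = -70 deg
  cos(-70 deg) = 0.3420, sin(-70 deg) = -0.9397
  joint[3] = (8.8957, -3.5149) + 2.7 * (0.3420, -0.9397) = (8.8957 + 0.9235, -3.5149 + -2.5372) = (9.8191, -6.0520)
End effector: (9.8191, -6.0520)

Answer: 9.8191 -6.0520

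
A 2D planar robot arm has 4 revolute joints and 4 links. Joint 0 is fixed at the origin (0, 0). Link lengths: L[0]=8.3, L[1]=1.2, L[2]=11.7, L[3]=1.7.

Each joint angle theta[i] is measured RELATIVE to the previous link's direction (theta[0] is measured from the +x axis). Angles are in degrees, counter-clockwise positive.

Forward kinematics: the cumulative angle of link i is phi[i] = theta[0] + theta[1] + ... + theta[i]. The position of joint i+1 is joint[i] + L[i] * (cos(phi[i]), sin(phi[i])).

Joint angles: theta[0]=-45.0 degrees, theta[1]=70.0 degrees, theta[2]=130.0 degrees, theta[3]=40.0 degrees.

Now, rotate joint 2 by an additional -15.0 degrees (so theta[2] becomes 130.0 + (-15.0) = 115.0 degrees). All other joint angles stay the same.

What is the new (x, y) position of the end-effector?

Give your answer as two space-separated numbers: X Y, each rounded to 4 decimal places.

Answer: -3.7062 2.1588

Derivation:
joint[0] = (0.0000, 0.0000)  (base)
link 0: phi[0] = -45 = -45 deg
  cos(-45 deg) = 0.7071, sin(-45 deg) = -0.7071
  joint[1] = (0.0000, 0.0000) + 8.3 * (0.7071, -0.7071) = (0.0000 + 5.8690, 0.0000 + -5.8690) = (5.8690, -5.8690)
link 1: phi[1] = -45 + 70 = 25 deg
  cos(25 deg) = 0.9063, sin(25 deg) = 0.4226
  joint[2] = (5.8690, -5.8690) + 1.2 * (0.9063, 0.4226) = (5.8690 + 1.0876, -5.8690 + 0.5071) = (6.9566, -5.3618)
link 2: phi[2] = -45 + 70 + 115 = 140 deg
  cos(140 deg) = -0.7660, sin(140 deg) = 0.6428
  joint[3] = (6.9566, -5.3618) + 11.7 * (-0.7660, 0.6428) = (6.9566 + -8.9627, -5.3618 + 7.5206) = (-2.0062, 2.1588)
link 3: phi[3] = -45 + 70 + 115 + 40 = 180 deg
  cos(180 deg) = -1.0000, sin(180 deg) = 0.0000
  joint[4] = (-2.0062, 2.1588) + 1.7 * (-1.0000, 0.0000) = (-2.0062 + -1.7000, 2.1588 + 0.0000) = (-3.7062, 2.1588)
End effector: (-3.7062, 2.1588)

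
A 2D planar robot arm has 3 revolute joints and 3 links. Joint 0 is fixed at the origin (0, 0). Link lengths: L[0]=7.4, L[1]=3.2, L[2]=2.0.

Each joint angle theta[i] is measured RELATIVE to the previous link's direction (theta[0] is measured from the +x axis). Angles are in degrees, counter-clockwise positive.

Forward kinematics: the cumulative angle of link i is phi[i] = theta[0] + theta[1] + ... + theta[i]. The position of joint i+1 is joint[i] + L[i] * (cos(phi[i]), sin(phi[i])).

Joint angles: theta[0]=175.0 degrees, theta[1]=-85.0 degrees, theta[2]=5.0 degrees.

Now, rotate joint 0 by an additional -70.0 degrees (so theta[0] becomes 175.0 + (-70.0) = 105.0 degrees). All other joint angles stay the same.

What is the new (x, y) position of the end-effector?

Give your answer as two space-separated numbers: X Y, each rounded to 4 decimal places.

Answer: 2.9044 9.0876

Derivation:
joint[0] = (0.0000, 0.0000)  (base)
link 0: phi[0] = 105 = 105 deg
  cos(105 deg) = -0.2588, sin(105 deg) = 0.9659
  joint[1] = (0.0000, 0.0000) + 7.4 * (-0.2588, 0.9659) = (0.0000 + -1.9153, 0.0000 + 7.1479) = (-1.9153, 7.1479)
link 1: phi[1] = 105 + -85 = 20 deg
  cos(20 deg) = 0.9397, sin(20 deg) = 0.3420
  joint[2] = (-1.9153, 7.1479) + 3.2 * (0.9397, 0.3420) = (-1.9153 + 3.0070, 7.1479 + 1.0945) = (1.0918, 8.2423)
link 2: phi[2] = 105 + -85 + 5 = 25 deg
  cos(25 deg) = 0.9063, sin(25 deg) = 0.4226
  joint[3] = (1.0918, 8.2423) + 2 * (0.9063, 0.4226) = (1.0918 + 1.8126, 8.2423 + 0.8452) = (2.9044, 9.0876)
End effector: (2.9044, 9.0876)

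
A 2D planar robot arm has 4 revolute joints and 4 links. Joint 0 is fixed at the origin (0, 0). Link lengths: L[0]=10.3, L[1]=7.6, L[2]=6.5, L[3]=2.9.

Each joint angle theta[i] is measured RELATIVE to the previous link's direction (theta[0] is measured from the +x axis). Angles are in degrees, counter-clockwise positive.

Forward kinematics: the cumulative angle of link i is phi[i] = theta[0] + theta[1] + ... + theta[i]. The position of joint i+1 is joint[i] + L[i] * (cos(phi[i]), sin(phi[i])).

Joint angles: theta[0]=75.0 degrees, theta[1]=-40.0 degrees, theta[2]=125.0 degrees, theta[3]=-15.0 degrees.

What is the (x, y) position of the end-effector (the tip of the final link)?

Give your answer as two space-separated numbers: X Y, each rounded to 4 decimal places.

joint[0] = (0.0000, 0.0000)  (base)
link 0: phi[0] = 75 = 75 deg
  cos(75 deg) = 0.2588, sin(75 deg) = 0.9659
  joint[1] = (0.0000, 0.0000) + 10.3 * (0.2588, 0.9659) = (0.0000 + 2.6658, 0.0000 + 9.9490) = (2.6658, 9.9490)
link 1: phi[1] = 75 + -40 = 35 deg
  cos(35 deg) = 0.8192, sin(35 deg) = 0.5736
  joint[2] = (2.6658, 9.9490) + 7.6 * (0.8192, 0.5736) = (2.6658 + 6.2256, 9.9490 + 4.3592) = (8.8914, 14.3082)
link 2: phi[2] = 75 + -40 + 125 = 160 deg
  cos(160 deg) = -0.9397, sin(160 deg) = 0.3420
  joint[3] = (8.8914, 14.3082) + 6.5 * (-0.9397, 0.3420) = (8.8914 + -6.1080, 14.3082 + 2.2231) = (2.7834, 16.5313)
link 3: phi[3] = 75 + -40 + 125 + -15 = 145 deg
  cos(145 deg) = -0.8192, sin(145 deg) = 0.5736
  joint[4] = (2.7834, 16.5313) + 2.9 * (-0.8192, 0.5736) = (2.7834 + -2.3755, 16.5313 + 1.6634) = (0.4078, 18.1947)
End effector: (0.4078, 18.1947)

Answer: 0.4078 18.1947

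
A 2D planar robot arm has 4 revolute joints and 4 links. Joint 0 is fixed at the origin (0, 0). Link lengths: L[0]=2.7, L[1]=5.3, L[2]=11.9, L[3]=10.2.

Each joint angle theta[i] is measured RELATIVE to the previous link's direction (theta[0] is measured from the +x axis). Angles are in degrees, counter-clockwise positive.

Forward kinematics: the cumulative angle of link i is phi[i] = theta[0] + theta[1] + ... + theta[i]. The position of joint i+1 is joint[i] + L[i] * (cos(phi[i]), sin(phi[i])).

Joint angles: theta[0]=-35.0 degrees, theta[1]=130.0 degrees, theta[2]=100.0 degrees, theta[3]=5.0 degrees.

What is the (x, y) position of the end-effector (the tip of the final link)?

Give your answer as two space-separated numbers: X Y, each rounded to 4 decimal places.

Answer: -19.3296 -2.8374

Derivation:
joint[0] = (0.0000, 0.0000)  (base)
link 0: phi[0] = -35 = -35 deg
  cos(-35 deg) = 0.8192, sin(-35 deg) = -0.5736
  joint[1] = (0.0000, 0.0000) + 2.7 * (0.8192, -0.5736) = (0.0000 + 2.2117, 0.0000 + -1.5487) = (2.2117, -1.5487)
link 1: phi[1] = -35 + 130 = 95 deg
  cos(95 deg) = -0.0872, sin(95 deg) = 0.9962
  joint[2] = (2.2117, -1.5487) + 5.3 * (-0.0872, 0.9962) = (2.2117 + -0.4619, -1.5487 + 5.2798) = (1.7498, 3.7312)
link 2: phi[2] = -35 + 130 + 100 = 195 deg
  cos(195 deg) = -0.9659, sin(195 deg) = -0.2588
  joint[3] = (1.7498, 3.7312) + 11.9 * (-0.9659, -0.2588) = (1.7498 + -11.4945, 3.7312 + -3.0799) = (-9.7447, 0.6512)
link 3: phi[3] = -35 + 130 + 100 + 5 = 200 deg
  cos(200 deg) = -0.9397, sin(200 deg) = -0.3420
  joint[4] = (-9.7447, 0.6512) + 10.2 * (-0.9397, -0.3420) = (-9.7447 + -9.5849, 0.6512 + -3.4886) = (-19.3296, -2.8374)
End effector: (-19.3296, -2.8374)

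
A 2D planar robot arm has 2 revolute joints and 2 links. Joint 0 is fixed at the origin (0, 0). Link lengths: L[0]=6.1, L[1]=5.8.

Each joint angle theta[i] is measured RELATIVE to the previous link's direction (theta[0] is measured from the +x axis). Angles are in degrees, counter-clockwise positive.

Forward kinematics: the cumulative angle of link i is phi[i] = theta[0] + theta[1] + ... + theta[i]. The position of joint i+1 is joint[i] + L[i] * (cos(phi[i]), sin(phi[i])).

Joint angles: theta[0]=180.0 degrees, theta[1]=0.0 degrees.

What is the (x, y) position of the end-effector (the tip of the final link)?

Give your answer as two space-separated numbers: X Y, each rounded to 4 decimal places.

Answer: -11.9000 0.0000

Derivation:
joint[0] = (0.0000, 0.0000)  (base)
link 0: phi[0] = 180 = 180 deg
  cos(180 deg) = -1.0000, sin(180 deg) = 0.0000
  joint[1] = (0.0000, 0.0000) + 6.1 * (-1.0000, 0.0000) = (0.0000 + -6.1000, 0.0000 + 0.0000) = (-6.1000, 0.0000)
link 1: phi[1] = 180 + 0 = 180 deg
  cos(180 deg) = -1.0000, sin(180 deg) = 0.0000
  joint[2] = (-6.1000, 0.0000) + 5.8 * (-1.0000, 0.0000) = (-6.1000 + -5.8000, 0.0000 + 0.0000) = (-11.9000, 0.0000)
End effector: (-11.9000, 0.0000)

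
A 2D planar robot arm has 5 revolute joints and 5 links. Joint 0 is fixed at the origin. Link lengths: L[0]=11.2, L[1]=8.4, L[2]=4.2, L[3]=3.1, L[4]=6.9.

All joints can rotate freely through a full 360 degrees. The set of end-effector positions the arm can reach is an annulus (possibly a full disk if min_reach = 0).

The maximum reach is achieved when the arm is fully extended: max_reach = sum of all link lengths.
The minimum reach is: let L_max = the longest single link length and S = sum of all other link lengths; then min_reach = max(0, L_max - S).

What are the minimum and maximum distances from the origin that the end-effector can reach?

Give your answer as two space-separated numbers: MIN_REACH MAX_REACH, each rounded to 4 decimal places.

Link lengths: [11.2, 8.4, 4.2, 3.1, 6.9]
max_reach = 11.2 + 8.4 + 4.2 + 3.1 + 6.9 = 33.8
L_max = max([11.2, 8.4, 4.2, 3.1, 6.9]) = 11.2
S (sum of others) = 33.8 - 11.2 = 22.6
min_reach = max(0, 11.2 - 22.6) = max(0, -11.4) = 0

Answer: 0.0000 33.8000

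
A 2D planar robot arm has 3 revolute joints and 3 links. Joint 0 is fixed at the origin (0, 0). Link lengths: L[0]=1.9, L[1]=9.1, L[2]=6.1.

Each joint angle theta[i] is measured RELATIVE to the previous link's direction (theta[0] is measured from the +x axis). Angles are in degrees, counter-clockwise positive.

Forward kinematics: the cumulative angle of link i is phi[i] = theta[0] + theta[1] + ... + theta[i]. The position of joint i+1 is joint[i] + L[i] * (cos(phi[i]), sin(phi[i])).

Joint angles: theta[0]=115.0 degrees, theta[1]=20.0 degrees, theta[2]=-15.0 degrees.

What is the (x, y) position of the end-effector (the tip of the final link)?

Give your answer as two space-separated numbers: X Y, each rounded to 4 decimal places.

joint[0] = (0.0000, 0.0000)  (base)
link 0: phi[0] = 115 = 115 deg
  cos(115 deg) = -0.4226, sin(115 deg) = 0.9063
  joint[1] = (0.0000, 0.0000) + 1.9 * (-0.4226, 0.9063) = (0.0000 + -0.8030, 0.0000 + 1.7220) = (-0.8030, 1.7220)
link 1: phi[1] = 115 + 20 = 135 deg
  cos(135 deg) = -0.7071, sin(135 deg) = 0.7071
  joint[2] = (-0.8030, 1.7220) + 9.1 * (-0.7071, 0.7071) = (-0.8030 + -6.4347, 1.7220 + 6.4347) = (-7.2376, 8.1567)
link 2: phi[2] = 115 + 20 + -15 = 120 deg
  cos(120 deg) = -0.5000, sin(120 deg) = 0.8660
  joint[3] = (-7.2376, 8.1567) + 6.1 * (-0.5000, 0.8660) = (-7.2376 + -3.0500, 8.1567 + 5.2828) = (-10.2876, 13.4394)
End effector: (-10.2876, 13.4394)

Answer: -10.2876 13.4394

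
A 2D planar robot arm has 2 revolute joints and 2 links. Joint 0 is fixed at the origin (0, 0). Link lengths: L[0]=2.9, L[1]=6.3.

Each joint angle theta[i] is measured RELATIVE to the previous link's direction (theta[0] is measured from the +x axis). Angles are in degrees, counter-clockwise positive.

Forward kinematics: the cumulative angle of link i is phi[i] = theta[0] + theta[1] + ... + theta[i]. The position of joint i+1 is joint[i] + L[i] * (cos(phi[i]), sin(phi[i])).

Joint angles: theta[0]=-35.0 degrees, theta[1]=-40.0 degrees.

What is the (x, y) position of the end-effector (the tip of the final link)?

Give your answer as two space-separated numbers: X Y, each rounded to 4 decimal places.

Answer: 4.0061 -7.7487

Derivation:
joint[0] = (0.0000, 0.0000)  (base)
link 0: phi[0] = -35 = -35 deg
  cos(-35 deg) = 0.8192, sin(-35 deg) = -0.5736
  joint[1] = (0.0000, 0.0000) + 2.9 * (0.8192, -0.5736) = (0.0000 + 2.3755, 0.0000 + -1.6634) = (2.3755, -1.6634)
link 1: phi[1] = -35 + -40 = -75 deg
  cos(-75 deg) = 0.2588, sin(-75 deg) = -0.9659
  joint[2] = (2.3755, -1.6634) + 6.3 * (0.2588, -0.9659) = (2.3755 + 1.6306, -1.6634 + -6.0853) = (4.0061, -7.7487)
End effector: (4.0061, -7.7487)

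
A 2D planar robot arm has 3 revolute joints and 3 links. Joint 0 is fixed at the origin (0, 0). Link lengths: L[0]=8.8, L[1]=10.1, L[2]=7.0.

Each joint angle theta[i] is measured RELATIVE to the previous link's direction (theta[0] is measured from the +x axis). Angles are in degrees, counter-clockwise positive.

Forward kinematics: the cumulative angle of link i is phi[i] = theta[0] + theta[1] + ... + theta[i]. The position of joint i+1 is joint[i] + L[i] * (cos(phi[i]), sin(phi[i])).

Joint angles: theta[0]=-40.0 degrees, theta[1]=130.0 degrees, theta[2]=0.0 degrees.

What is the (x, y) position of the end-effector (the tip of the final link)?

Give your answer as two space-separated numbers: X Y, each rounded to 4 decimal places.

Answer: 6.7412 11.4435

Derivation:
joint[0] = (0.0000, 0.0000)  (base)
link 0: phi[0] = -40 = -40 deg
  cos(-40 deg) = 0.7660, sin(-40 deg) = -0.6428
  joint[1] = (0.0000, 0.0000) + 8.8 * (0.7660, -0.6428) = (0.0000 + 6.7412, 0.0000 + -5.6565) = (6.7412, -5.6565)
link 1: phi[1] = -40 + 130 = 90 deg
  cos(90 deg) = 0.0000, sin(90 deg) = 1.0000
  joint[2] = (6.7412, -5.6565) + 10.1 * (0.0000, 1.0000) = (6.7412 + 0.0000, -5.6565 + 10.1000) = (6.7412, 4.4435)
link 2: phi[2] = -40 + 130 + 0 = 90 deg
  cos(90 deg) = 0.0000, sin(90 deg) = 1.0000
  joint[3] = (6.7412, 4.4435) + 7 * (0.0000, 1.0000) = (6.7412 + 0.0000, 4.4435 + 7.0000) = (6.7412, 11.4435)
End effector: (6.7412, 11.4435)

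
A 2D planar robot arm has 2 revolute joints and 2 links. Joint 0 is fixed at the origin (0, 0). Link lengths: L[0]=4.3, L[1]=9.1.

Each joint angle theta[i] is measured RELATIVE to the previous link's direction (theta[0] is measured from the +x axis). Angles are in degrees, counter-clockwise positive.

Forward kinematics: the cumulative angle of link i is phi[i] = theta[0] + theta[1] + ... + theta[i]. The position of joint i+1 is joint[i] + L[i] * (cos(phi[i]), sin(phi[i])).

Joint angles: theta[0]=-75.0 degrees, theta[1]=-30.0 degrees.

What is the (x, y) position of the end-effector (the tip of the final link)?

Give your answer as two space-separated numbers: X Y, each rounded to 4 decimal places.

Answer: -1.2423 -12.9434

Derivation:
joint[0] = (0.0000, 0.0000)  (base)
link 0: phi[0] = -75 = -75 deg
  cos(-75 deg) = 0.2588, sin(-75 deg) = -0.9659
  joint[1] = (0.0000, 0.0000) + 4.3 * (0.2588, -0.9659) = (0.0000 + 1.1129, 0.0000 + -4.1535) = (1.1129, -4.1535)
link 1: phi[1] = -75 + -30 = -105 deg
  cos(-105 deg) = -0.2588, sin(-105 deg) = -0.9659
  joint[2] = (1.1129, -4.1535) + 9.1 * (-0.2588, -0.9659) = (1.1129 + -2.3553, -4.1535 + -8.7899) = (-1.2423, -12.9434)
End effector: (-1.2423, -12.9434)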